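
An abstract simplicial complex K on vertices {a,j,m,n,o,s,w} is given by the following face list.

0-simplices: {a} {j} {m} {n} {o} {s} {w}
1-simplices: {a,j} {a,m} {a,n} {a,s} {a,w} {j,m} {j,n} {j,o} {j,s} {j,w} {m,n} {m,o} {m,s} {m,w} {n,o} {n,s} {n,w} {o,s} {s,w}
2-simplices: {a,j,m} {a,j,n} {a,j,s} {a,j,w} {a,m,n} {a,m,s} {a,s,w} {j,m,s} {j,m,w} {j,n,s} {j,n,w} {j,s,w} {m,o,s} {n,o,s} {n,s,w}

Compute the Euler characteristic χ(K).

n_0=7 n_1=19 n_2=15
χ=+7−19+15=3

χ(K)=3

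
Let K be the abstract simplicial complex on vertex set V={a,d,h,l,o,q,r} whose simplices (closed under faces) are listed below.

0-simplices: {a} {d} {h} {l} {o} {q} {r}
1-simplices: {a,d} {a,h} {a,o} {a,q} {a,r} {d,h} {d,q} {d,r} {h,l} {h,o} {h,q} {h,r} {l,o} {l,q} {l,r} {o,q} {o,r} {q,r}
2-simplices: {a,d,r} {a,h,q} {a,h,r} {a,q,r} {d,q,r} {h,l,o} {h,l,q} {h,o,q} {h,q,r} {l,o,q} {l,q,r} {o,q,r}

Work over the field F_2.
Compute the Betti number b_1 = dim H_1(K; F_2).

n_0=7 n_1=18 n_2=12  [Z2]
∂1: piv[ad,ah,ao,aq,ar,hl] rk=6  ker:dh,dq,dr,ho,hq,hr,lo,lq,lr,oq,or,qr
∂2: piv[adr,ahq,ahr,aqr,dqr,hlo,hlq,hoq,lqr,oqr] rk=10  ker:hqr,loq
b_1=(18−6)−10=2

b_1=2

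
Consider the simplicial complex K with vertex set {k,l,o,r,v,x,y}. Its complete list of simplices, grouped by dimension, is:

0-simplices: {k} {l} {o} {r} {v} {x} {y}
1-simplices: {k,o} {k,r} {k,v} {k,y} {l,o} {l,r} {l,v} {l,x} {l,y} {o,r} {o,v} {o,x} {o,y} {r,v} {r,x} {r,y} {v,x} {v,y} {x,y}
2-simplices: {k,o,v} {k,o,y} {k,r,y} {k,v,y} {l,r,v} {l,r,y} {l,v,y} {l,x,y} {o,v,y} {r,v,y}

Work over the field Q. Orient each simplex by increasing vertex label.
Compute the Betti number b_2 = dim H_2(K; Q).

b_2=2

n_0=7 n_1=19 n_2=10  [Q]
∂1: piv[ko,kr,kv,ky,lo,lx] rk=6  ker:lr,lv,ly,or,ov,ox,oy,rv,rx,ry,vx,vy,xy
∂2: piv[kov,koy,kry,kvy,lrv,lry,lvy,lxy] rk=8  ker:ovy,rvy
b_2=(10−8)−0=2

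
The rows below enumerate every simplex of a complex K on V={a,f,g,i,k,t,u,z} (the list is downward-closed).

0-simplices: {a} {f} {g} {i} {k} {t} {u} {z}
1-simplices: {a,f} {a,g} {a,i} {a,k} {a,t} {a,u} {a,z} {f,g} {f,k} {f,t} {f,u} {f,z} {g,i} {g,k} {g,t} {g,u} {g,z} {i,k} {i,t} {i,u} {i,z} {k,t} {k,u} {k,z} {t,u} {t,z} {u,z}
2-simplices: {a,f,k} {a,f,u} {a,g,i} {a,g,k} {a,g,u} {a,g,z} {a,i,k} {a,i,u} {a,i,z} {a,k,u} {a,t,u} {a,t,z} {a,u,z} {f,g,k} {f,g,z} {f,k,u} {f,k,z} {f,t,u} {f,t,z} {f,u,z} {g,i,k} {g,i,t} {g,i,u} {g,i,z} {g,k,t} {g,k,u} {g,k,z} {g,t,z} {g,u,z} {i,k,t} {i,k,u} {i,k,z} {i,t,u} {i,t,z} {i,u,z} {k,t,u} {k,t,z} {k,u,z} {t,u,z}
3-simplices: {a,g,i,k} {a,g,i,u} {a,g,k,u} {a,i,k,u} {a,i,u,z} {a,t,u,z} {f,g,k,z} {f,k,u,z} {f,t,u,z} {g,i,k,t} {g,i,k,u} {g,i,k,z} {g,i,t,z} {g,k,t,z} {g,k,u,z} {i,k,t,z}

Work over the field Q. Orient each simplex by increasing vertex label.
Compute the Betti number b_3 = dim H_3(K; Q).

b_3=2

n_0=8 n_1=27 n_2=39 n_3=16  [Q]
∂1: piv[af,ag,ai,ak,at,au,az] rk=7  ker:fg,fk,ft,fu,fz,gi,gk,gt,gu,gz,ik,it,iu,iz,kt,ku,kz,tu,tz,uz
∂2: piv[afk,afu,agi,agk,agu,agz,aik,aiu,aiz,aku,atu,atz,auz,fgk,fgz,fkz,ftu,git,gkt,gtz] rk=20  ker:fku,ftz,fuz,gik,giu,giz,gku,gkz,guz,ikt,iku,ikz,itu,itz,iuz,ktu,ktz,kuz,tuz
∂3: piv[agik,agiu,agku,aiku,aiuz,atuz,fgkz,fkuz,ftuz,gikt,gikz,gitz,gktz,gkuz] rk=14  ker:giku,iktz
b_3=(16−14)−0=2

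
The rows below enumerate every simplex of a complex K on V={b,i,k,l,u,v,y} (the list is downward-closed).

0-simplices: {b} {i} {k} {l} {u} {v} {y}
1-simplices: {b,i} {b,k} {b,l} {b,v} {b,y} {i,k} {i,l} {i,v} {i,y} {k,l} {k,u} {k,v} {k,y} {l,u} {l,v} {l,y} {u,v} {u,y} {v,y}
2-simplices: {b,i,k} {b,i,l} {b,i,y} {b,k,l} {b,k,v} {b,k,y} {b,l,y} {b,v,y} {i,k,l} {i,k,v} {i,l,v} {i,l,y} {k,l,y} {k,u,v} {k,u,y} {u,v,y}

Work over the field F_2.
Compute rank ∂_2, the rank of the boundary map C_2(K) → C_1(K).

n_0=7 n_1=19 n_2=16  [Z2]
∂1: piv[bi,bk,bl,bv,by,ku] rk=6  ker:ik,il,iv,iy,kl,kv,ky,lu,lv,ly,uv,uy,vy
∂2: piv[bik,bil,biy,bkl,bkv,bky,bly,bvy,ikv,ilv,kuv,kuy] rk=12  ker:ikl,ily,kly,uvy
rk∂_2=12

rank∂_2=12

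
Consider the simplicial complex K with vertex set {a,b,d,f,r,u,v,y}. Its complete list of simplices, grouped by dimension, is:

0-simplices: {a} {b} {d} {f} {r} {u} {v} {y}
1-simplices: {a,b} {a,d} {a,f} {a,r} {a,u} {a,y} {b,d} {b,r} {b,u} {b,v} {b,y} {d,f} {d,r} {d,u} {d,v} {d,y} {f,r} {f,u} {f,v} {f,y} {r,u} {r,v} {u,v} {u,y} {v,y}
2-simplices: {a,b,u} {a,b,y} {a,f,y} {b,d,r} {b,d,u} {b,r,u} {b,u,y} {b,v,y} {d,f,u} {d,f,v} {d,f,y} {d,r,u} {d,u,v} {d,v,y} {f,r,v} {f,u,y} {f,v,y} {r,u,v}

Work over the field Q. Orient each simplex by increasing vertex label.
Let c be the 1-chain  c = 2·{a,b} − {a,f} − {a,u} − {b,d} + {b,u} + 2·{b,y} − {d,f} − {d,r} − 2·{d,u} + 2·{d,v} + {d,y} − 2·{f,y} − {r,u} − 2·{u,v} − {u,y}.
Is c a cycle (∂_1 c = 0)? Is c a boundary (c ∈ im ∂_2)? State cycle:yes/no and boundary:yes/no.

n_0=8 n_1=25 n_2=18  [Q]
∂1: piv[ab,ad,af,ar,au,ay,bv] rk=7  ker:bd,br,bu,by,df,dr,du,dv,dy,fr,fu,fv,fy,ru,rv,uv,uy,vy
∂2: piv[abu,aby,afy,bdr,bdu,bru,buy,bvy,dfu,dfv,dfy,duv,dvy,frv,fuy,ruv] rk=16  ker:dru,fvy
∂1c = 0
c vs im∂2: reduces to 0 ⇒ boundary

cycle:yes boundary:yes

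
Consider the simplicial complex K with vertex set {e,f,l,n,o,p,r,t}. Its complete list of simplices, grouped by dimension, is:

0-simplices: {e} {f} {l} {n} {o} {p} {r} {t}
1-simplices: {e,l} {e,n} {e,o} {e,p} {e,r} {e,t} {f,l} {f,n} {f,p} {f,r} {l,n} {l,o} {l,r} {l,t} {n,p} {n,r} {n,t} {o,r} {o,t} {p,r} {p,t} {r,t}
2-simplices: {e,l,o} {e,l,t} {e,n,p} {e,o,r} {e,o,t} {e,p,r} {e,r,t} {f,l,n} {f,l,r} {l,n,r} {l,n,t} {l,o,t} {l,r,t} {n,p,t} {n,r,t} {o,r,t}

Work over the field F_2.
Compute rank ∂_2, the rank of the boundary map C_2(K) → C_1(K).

rank∂_2=13

n_0=8 n_1=22 n_2=16  [Z2]
∂1: piv[el,en,eo,ep,er,et,fl] rk=7  ker:fn,fp,fr,ln,lo,lr,lt,np,nr,nt,or,ot,pr,pt,rt
∂2: piv[elo,elt,enp,eor,eot,epr,ert,fln,flr,lnr,lnt,lrt,npt] rk=13  ker:lot,nrt,ort
rk∂_2=13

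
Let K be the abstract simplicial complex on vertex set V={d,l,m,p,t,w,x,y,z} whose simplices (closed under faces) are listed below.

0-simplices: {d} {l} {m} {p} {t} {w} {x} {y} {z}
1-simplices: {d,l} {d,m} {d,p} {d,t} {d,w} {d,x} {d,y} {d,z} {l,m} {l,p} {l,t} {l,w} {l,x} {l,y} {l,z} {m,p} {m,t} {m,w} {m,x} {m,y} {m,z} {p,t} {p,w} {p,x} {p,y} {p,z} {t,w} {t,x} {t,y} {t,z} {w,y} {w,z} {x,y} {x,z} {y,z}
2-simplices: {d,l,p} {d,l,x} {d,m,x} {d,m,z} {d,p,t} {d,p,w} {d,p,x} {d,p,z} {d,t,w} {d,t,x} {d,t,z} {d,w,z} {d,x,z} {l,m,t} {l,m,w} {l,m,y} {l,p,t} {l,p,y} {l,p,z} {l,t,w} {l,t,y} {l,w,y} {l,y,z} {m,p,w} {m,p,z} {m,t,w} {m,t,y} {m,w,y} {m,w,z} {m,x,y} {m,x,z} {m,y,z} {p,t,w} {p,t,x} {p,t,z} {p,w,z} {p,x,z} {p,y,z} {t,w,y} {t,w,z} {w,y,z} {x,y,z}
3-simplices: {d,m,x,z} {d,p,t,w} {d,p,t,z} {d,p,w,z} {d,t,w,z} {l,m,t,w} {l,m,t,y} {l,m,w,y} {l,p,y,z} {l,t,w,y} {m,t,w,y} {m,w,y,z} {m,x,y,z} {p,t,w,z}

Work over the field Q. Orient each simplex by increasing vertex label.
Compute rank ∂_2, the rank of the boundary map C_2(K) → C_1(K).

n_0=9 n_1=35 n_2=42 n_3=14  [Q]
∂1: piv[dl,dm,dp,dt,dw,dx,dy,dz] rk=8  ker:lm,lp,lt,lw,lx,ly,lz,mp,mt,mw,mx,my,mz,pt,pw,px,py,pz,tw,tx,ty,tz,wy,wz,xy,xz,yz
∂2: piv[dlp,dlx,dmx,dmz,dpt,dpw,dpx,dpz,dtw,dtx,dtz,dwz,dxz,lmt,lmw,lmy,lpt,lpy,lpz,ltw,lty,lwy,lyz,mpw,mpz,mxy] rk=26  ker:mtw,mty,mwy,mwz,mxz,myz,ptw,ptx,ptz,pwz,pxz,pyz,twy,twz,wyz,xyz
∂3: piv[dmxz,dptw,dptz,dpwz,dtwz,lmtw,lmty,lmwy,lpyz,ltwy,mwyz,mxyz] rk=12  ker:mtwy,ptwz
rk∂_2=26

rank∂_2=26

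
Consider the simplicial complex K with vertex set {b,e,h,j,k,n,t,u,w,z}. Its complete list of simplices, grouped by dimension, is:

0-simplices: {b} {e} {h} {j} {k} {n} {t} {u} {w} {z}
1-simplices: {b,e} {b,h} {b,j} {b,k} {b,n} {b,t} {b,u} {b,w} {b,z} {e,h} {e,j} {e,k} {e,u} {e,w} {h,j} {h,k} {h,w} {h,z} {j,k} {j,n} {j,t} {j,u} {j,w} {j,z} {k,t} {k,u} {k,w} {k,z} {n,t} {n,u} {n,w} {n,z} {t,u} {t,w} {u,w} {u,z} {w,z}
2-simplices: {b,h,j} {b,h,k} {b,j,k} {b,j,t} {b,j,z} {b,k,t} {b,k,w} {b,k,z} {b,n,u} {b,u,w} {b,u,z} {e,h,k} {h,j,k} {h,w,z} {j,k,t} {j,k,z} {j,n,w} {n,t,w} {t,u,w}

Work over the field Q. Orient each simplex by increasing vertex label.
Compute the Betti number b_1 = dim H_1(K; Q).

b_1=12

n_0=10 n_1=37 n_2=19  [Q]
∂1: piv[be,bh,bj,bk,bn,bt,bu,bw,bz] rk=9  ker:eh,ej,ek,eu,ew,hj,hk,hw,hz,jk,jn,jt,ju,jw,jz,kt,ku,kw,kz,nt,nu,nw,nz,tu,tw,uw,uz,wz
∂2: piv[bhj,bhk,bjk,bjt,bjz,bkt,bkw,bkz,bnu,buw,buz,ehk,hwz,jnw,ntw,tuw] rk=16  ker:hjk,jkt,jkz
b_1=(37−9)−16=12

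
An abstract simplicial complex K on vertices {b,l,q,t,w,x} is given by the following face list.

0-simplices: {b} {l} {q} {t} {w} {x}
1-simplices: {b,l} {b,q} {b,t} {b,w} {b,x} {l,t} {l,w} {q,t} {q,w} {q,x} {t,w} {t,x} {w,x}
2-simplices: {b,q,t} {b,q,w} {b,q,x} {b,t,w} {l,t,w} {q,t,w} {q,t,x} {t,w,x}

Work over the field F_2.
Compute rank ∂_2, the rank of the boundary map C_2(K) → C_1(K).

rank∂_2=7

n_0=6 n_1=13 n_2=8  [Z2]
∂1: piv[bl,bq,bt,bw,bx] rk=5  ker:lt,lw,qt,qw,qx,tw,tx,wx
∂2: piv[bqt,bqw,bqx,btw,ltw,qtx,twx] rk=7  ker:qtw
rk∂_2=7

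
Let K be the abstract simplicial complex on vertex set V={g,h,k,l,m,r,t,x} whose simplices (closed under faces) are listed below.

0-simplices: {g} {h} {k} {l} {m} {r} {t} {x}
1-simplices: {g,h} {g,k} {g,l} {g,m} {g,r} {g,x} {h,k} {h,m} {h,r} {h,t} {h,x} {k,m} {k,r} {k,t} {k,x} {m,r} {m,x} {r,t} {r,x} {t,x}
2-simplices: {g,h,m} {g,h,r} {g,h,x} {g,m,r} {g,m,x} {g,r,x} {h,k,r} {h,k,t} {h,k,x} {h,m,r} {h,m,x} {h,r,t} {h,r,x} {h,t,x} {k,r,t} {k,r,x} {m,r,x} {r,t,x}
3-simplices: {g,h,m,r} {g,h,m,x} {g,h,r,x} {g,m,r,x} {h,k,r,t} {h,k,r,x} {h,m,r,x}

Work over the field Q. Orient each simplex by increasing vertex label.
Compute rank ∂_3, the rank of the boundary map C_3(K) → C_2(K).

n_0=8 n_1=20 n_2=18 n_3=7  [Q]
∂1: piv[gh,gk,gl,gm,gr,gx,ht] rk=7  ker:hk,hm,hr,hx,km,kr,kt,kx,mr,mx,rt,rx,tx
∂2: piv[ghm,ghr,ghx,gmr,gmx,grx,hkr,hkt,hkx,hrt,htx] rk=11  ker:hmr,hmx,hrx,krt,krx,mrx,rtx
∂3: piv[ghmr,ghmx,ghrx,gmrx,hkrt,hkrx] rk=6  ker:hmrx
rk∂_3=6

rank∂_3=6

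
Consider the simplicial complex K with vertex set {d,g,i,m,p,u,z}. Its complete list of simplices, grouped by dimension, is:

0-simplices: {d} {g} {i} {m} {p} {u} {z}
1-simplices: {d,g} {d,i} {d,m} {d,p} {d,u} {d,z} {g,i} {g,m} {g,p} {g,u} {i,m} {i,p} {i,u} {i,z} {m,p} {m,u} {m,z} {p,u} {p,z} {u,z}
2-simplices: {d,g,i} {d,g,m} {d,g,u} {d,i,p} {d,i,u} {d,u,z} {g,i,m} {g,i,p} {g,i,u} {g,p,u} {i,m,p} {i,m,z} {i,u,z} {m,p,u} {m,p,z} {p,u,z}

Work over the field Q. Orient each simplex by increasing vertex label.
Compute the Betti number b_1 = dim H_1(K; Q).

n_0=7 n_1=20 n_2=16  [Q]
∂1: piv[dg,di,dm,dp,du,dz] rk=6  ker:gi,gm,gp,gu,im,ip,iu,iz,mp,mu,mz,pu,pz,uz
∂2: piv[dgi,dgm,dgu,dip,diu,duz,gim,gip,gpu,imp,imz,iuz,mpu,mpz] rk=14  ker:giu,puz
b_1=(20−6)−14=0

b_1=0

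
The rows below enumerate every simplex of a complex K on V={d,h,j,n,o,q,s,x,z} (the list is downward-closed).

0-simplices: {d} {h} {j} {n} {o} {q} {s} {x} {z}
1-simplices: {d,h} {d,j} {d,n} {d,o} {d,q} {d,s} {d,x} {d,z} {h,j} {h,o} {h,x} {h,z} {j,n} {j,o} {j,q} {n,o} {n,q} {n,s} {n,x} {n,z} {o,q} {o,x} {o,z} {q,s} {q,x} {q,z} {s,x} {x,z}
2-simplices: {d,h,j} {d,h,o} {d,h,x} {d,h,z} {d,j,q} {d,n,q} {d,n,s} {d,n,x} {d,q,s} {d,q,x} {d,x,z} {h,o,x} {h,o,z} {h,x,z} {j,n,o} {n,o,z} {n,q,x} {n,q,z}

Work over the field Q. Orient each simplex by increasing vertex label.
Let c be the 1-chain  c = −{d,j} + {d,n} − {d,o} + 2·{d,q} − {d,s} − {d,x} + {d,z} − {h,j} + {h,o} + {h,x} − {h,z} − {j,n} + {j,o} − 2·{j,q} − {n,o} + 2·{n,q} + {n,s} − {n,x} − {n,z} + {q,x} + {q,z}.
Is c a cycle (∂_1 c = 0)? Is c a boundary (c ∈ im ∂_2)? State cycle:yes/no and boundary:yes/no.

cycle:yes boundary:yes

n_0=9 n_1=28 n_2=18  [Q]
∂1: piv[dh,dj,dn,do,dq,ds,dx,dz] rk=8  ker:hj,ho,hx,hz,jn,jo,jq,no,nq,ns,nx,nz,oq,ox,oz,qs,qx,qz,sx,xz
∂2: piv[dhj,dho,dhx,dhz,djq,dnq,dns,dnx,dqs,dqx,dxz,hox,hoz,jno,noz,nqz] rk=16  ker:hxz,nqx
∂1c = 0
c vs im∂2: reduces to 0 ⇒ boundary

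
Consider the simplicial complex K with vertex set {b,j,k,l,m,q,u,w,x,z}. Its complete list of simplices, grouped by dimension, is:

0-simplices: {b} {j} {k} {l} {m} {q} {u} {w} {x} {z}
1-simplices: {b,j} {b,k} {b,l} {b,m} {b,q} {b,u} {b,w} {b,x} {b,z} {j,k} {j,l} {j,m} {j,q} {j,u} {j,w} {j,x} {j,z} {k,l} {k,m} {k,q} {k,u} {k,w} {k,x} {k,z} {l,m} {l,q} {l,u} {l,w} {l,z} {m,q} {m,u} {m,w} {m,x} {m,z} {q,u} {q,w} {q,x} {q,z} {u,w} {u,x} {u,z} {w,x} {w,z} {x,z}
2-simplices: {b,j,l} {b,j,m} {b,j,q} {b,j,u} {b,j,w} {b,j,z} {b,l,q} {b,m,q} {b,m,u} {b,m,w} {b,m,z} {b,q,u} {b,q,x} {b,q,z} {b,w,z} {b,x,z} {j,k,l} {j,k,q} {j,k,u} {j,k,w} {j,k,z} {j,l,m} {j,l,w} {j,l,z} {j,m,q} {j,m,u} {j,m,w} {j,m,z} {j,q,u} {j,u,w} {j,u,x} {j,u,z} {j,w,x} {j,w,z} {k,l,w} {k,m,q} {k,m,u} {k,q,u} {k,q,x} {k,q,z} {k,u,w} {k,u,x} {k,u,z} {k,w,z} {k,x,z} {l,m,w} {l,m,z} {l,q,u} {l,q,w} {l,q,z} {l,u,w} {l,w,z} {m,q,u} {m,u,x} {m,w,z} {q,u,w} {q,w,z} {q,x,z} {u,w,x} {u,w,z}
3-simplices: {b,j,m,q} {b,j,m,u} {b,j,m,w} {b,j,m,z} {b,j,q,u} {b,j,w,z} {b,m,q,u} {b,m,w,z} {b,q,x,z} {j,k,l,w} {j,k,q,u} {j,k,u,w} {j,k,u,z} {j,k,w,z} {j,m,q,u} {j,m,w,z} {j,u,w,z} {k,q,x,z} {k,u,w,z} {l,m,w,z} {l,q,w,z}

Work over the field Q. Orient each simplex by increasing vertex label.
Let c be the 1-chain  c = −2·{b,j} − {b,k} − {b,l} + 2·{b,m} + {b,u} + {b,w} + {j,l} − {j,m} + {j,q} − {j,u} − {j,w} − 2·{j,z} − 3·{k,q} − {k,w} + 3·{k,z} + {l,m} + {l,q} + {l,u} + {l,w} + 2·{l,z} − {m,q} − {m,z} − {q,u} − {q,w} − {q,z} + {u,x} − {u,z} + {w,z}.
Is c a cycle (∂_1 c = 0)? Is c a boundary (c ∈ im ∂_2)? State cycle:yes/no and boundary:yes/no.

cycle:no boundary:no

n_0=10 n_1=44 n_2=60 n_3=21  [Q]
∂1: piv[bj,bk,bl,bm,bq,bu,bw,bx,bz] rk=9  ker:jk,jl,jm,jq,ju,jw,jx,jz,kl,km,kq,ku,kw,kx,kz,lm,lq,lu,lw,lz,mq,mu,mw,mx,mz,qu,qw,qx,qz,uw,ux,uz,wx,wz,xz
∂2: piv[bjl,bjm,bjq,bju,bjw,bjz,blq,bmq,bmu,bmw,bmz,bqu,bqx,bqz,bwz,bxz,jkl,jkq,jku,jkw,jkz,jlm,jlw,jlz,juw,jux,juz,jwx,kmq,kqx,kux,lqu,lqw,mux] rk=34  ker:jmq,jmu,jmw,jmz,jqu,jwz,klw,kmu,kqu,kqz,kuw,kuz,kwz,kxz,lmw,lmz,lqz,luw,lwz,mqu,mwz,quw,qwz,qxz,uwx,uwz
∂3: piv[bjmq,bjmu,bjmw,bjmz,bjqu,bjwz,bmqu,bmwz,bqxz,jklw,jkqu,jkuw,jkuz,jkwz,juwz,kqxz,lmwz,lqwz] rk=18  ker:jmqu,jmwz,kuwz
∂1c = {j} − 6·{l} + 4·{m} + {q} − 2·{w} + {x} + {z}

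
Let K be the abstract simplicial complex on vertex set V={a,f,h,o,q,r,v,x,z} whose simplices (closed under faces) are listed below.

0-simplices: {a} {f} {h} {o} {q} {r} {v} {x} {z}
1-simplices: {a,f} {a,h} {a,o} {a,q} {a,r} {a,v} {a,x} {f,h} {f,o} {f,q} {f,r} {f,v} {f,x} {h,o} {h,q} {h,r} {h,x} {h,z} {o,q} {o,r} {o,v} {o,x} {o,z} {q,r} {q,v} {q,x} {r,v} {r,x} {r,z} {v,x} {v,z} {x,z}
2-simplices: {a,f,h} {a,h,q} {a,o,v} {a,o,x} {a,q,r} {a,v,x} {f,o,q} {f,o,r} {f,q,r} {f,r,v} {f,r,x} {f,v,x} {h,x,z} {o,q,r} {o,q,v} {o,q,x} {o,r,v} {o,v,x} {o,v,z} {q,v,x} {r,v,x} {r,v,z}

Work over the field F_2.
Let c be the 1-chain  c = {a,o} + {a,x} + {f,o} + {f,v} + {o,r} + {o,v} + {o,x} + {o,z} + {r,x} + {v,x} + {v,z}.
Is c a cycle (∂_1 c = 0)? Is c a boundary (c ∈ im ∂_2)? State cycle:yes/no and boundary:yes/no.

n_0=9 n_1=32 n_2=22  [Z2]
∂1: piv[af,ah,ao,aq,ar,av,ax,hz] rk=8  ker:fh,fo,fq,fr,fv,fx,ho,hq,hr,hx,oq,or,ov,ox,oz,qr,qv,qx,rv,rx,rz,vx,vz,xz
∂2: piv[afh,ahq,aov,aox,aqr,avx,foq,for,fqr,frv,frx,fvx,hxz,oqv,oqx,orv,ovz,rvz] rk=18  ker:oqr,ovx,qvx,rvx
∂1c = 0
c vs im∂2: reduces to 0 ⇒ boundary

cycle:yes boundary:yes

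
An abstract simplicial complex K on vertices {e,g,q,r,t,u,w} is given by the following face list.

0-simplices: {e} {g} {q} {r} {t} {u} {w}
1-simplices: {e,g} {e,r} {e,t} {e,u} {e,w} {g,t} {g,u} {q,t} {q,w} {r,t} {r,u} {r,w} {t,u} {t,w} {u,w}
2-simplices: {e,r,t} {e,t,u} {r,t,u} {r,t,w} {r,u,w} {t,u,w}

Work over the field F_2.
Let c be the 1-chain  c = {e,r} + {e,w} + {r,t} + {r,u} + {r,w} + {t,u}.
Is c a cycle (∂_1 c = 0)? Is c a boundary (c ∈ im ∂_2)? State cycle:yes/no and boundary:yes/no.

n_0=7 n_1=15 n_2=6  [Z2]
∂1: piv[eg,er,et,eu,ew,qt] rk=6  ker:gt,gu,qw,rt,ru,rw,tu,tw,uw
∂2: piv[ert,etu,rtu,rtw,ruw] rk=5  ker:tuw
∂1c = 0
c vs im∂2: residual ≠ 0 ⇒ not boundary

cycle:yes boundary:no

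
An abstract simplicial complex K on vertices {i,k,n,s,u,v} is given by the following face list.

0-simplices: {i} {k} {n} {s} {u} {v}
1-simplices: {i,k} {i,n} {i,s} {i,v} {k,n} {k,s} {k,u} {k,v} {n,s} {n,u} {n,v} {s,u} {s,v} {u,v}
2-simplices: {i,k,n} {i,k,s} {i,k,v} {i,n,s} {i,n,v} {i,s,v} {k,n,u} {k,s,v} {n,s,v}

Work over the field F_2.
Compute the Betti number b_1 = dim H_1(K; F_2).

b_1=2

n_0=6 n_1=14 n_2=9  [Z2]
∂1: piv[ik,in,is,iv,ku] rk=5  ker:kn,ks,kv,ns,nu,nv,su,sv,uv
∂2: piv[ikn,iks,ikv,ins,inv,isv,knu] rk=7  ker:ksv,nsv
b_1=(14−5)−7=2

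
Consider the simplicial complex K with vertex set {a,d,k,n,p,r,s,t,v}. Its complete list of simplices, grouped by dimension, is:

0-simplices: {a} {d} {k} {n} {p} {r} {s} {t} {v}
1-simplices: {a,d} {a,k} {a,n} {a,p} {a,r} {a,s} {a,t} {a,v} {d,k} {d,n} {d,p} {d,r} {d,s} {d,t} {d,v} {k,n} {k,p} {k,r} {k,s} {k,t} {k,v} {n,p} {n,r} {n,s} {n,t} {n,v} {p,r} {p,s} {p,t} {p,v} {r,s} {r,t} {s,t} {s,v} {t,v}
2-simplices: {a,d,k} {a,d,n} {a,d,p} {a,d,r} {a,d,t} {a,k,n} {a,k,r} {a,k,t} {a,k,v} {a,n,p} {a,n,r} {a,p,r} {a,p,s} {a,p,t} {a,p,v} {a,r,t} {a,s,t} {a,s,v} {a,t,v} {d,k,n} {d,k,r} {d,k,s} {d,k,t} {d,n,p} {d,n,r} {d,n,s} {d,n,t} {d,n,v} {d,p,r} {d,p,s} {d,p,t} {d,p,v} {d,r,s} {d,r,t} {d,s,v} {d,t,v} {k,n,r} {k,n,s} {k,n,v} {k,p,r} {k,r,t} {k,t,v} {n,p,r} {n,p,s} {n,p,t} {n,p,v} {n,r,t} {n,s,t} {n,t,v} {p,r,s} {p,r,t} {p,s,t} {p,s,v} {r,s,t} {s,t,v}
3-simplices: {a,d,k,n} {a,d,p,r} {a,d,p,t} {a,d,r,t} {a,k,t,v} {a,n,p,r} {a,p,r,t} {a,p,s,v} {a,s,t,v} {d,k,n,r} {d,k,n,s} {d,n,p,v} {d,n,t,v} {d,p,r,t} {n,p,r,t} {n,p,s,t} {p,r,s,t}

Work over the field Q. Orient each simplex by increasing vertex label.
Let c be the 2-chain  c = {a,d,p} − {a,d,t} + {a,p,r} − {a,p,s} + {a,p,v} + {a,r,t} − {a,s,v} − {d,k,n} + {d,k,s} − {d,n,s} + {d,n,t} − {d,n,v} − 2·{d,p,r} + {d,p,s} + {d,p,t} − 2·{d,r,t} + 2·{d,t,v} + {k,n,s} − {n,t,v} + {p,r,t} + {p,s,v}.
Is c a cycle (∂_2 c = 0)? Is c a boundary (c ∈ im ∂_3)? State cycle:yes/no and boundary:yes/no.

cycle:no boundary:no

n_0=9 n_1=35 n_2=55 n_3=17  [Q]
∂1: piv[ad,ak,an,ap,ar,as,at,av] rk=8  ker:dk,dn,dp,dr,ds,dt,dv,kn,kp,kr,ks,kt,kv,np,nr,ns,nt,nv,pr,ps,pt,pv,rs,rt,st,sv,tv
∂2: piv[adk,adn,adp,adr,adt,akn,akr,akt,akv,anp,anr,apr,aps,apt,apv,art,ast,asv,atv,dks,dns,dnt,dnv,dps,dpv,drs,kpr] rk=27  ker:dkn,dkr,dkt,dnp,dnr,dpr,dpt,drt,dsv,dtv,knr,kns,knv,krt,ktv,npr,nps,npt,npv,nrt,nst,ntv,prs,prt,pst,psv,rst,stv
∂3: piv[adkn,adpr,adpt,adrt,aktv,anpr,aprt,apsv,astv,dknr,dkns,dnpv,dntv,nprt,npst,prst] rk=16  ker:dprt
∂2c = {d,p} − {d,s} + {d,t} − {d,v} + {p,s} + {t,v}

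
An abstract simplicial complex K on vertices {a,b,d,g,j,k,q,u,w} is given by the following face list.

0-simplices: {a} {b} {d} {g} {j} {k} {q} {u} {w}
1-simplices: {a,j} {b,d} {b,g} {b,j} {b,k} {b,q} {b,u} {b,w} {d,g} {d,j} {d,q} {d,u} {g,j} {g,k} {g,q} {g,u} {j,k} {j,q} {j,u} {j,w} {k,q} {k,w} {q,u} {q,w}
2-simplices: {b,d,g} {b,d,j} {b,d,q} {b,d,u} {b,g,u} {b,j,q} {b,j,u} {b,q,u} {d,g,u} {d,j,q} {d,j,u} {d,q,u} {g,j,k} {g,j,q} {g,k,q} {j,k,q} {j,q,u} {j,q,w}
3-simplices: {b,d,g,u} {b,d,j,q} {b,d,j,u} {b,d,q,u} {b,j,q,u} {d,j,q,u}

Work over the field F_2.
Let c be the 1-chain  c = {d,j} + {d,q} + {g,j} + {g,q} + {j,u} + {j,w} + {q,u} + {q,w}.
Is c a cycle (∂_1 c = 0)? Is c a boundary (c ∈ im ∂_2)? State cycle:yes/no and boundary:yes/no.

n_0=9 n_1=24 n_2=18 n_3=6  [Z2]
∂1: piv[aj,bd,bg,bj,bk,bq,bu,bw] rk=8  ker:dg,dj,dq,du,gj,gk,gq,gu,jk,jq,ju,jw,kq,kw,qu,qw
∂2: piv[bdg,bdj,bdq,bdu,bgu,bjq,bju,bqu,gjk,gjq,gkq,jqw] rk=12  ker:dgu,djq,dju,dqu,jkq,jqu
∂3: piv[bdgu,bdjq,bdju,bdqu,bjqu] rk=5  ker:djqu
∂1c = 0
c vs im∂2: reduces to 0 ⇒ boundary

cycle:yes boundary:yes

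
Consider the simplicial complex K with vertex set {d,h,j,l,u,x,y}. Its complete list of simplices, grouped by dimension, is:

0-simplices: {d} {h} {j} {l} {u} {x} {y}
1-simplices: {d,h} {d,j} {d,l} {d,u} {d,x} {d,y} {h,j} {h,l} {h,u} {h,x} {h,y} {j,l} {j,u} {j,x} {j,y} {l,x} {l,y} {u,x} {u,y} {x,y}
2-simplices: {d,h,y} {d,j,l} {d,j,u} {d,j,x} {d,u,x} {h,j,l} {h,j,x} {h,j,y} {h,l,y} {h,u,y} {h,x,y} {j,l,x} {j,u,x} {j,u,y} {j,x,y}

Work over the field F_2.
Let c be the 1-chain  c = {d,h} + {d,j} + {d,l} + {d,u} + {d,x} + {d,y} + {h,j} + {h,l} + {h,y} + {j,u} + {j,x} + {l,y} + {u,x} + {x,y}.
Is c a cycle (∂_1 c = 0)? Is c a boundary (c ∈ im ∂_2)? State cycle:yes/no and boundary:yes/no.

n_0=7 n_1=20 n_2=15  [Z2]
∂1: piv[dh,dj,dl,du,dx,dy] rk=6  ker:hj,hl,hu,hx,hy,jl,ju,jx,jy,lx,ly,ux,uy,xy
∂2: piv[dhy,djl,dju,djx,dux,hjl,hjx,hjy,hly,huy,hxy,jlx,juy] rk=13  ker:jux,jxy
∂1c = {l} + {u}

cycle:no boundary:no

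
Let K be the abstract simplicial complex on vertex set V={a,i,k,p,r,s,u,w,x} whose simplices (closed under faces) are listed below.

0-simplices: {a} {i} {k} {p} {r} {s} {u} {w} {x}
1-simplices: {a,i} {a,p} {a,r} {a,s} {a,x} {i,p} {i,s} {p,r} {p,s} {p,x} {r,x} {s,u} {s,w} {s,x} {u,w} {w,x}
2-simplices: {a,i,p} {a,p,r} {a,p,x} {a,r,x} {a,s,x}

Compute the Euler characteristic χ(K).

n_0=9 n_1=16 n_2=5
χ=+9−16+5=-2

χ(K)=-2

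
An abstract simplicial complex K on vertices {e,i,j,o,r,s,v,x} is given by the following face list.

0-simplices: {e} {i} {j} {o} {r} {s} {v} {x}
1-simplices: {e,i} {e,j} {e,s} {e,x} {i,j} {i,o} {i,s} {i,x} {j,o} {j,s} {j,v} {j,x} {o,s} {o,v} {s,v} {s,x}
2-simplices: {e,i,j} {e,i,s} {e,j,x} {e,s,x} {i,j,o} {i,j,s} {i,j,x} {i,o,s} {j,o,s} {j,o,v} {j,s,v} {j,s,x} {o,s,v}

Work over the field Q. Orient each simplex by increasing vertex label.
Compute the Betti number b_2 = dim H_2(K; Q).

b_2=3

n_0=8 n_1=16 n_2=13  [Q]
∂1: piv[ei,ej,es,ex,io,jv] rk=6  ker:ij,is,ix,jo,js,jx,os,ov,sv,sx
∂2: piv[eij,eis,ejx,esx,ijo,ijs,ijx,ios,jov,jsv] rk=10  ker:jos,jsx,osv
b_2=(13−10)−0=3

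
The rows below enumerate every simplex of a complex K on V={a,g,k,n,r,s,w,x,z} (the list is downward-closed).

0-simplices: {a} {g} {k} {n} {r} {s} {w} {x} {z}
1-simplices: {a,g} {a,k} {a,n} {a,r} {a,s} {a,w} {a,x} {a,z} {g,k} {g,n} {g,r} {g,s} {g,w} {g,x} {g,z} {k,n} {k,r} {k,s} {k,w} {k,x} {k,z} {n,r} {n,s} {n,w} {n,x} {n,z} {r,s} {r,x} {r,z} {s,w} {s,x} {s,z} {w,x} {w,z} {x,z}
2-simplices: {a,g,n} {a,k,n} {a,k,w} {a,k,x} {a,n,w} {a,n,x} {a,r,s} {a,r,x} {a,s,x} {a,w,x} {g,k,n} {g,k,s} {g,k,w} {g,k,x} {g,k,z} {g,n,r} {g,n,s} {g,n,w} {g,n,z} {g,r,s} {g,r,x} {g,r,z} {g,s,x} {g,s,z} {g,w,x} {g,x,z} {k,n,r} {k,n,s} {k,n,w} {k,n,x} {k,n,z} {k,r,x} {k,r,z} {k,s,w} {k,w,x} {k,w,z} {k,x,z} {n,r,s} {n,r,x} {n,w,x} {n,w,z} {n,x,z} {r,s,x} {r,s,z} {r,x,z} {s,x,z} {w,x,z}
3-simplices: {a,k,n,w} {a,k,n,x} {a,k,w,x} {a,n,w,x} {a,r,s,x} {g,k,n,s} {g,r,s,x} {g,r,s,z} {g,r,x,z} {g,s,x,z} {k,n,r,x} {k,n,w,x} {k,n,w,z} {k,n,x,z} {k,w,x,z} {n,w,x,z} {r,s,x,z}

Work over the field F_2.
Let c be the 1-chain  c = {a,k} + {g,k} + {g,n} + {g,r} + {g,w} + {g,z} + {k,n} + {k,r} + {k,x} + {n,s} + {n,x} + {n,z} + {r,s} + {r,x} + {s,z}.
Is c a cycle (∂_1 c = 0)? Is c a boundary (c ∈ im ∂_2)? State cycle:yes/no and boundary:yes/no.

n_0=9 n_1=35 n_2=47 n_3=17  [Z2]
∂1: piv[ag,ak,an,ar,as,aw,ax,az] rk=8  ker:gk,gn,gr,gs,gw,gx,gz,kn,kr,ks,kw,kx,kz,nr,ns,nw,nx,nz,rs,rx,rz,sw,sx,sz,wx,wz,xz
∂2: piv[agn,akn,akw,akx,anw,anx,ars,arx,asx,awx,gkn,gks,gkw,gkx,gkz,gnr,gns,gnz,grs,grx,grz,gsz,gxz,knr,ksw,kwz] rk=26  ker:gnw,gsx,gwx,kns,knw,knx,knz,krx,krz,kwx,kxz,nrs,nrx,nwx,nwz,nxz,rsx,rsz,rxz,sxz,wxz
∂3: piv[aknw,aknx,akwx,anwx,arsx,gkns,grsx,grsz,grxz,gsxz,knrx,knwz,knxz,kwxz] rk=14  ker:knwx,nwxz,rsxz
∂1c = {a} + {g} + {k} + {n} + {s} + {w} + {x} + {z}

cycle:no boundary:no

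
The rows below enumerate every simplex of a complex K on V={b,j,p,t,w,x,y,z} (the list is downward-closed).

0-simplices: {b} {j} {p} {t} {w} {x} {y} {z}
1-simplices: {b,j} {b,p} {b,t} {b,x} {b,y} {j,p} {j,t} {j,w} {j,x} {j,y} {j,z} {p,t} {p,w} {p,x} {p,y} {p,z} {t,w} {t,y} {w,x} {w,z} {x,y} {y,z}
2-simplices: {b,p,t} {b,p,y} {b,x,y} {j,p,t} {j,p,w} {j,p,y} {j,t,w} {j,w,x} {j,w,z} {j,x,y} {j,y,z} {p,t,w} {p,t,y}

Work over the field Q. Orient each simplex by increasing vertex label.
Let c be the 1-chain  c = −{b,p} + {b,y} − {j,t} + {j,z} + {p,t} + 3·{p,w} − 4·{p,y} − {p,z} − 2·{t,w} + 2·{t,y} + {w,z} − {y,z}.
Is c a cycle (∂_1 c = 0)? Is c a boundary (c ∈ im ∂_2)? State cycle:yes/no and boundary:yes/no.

cycle:yes boundary:no

n_0=8 n_1=22 n_2=13  [Q]
∂1: piv[bj,bp,bt,bx,by,jw,jz] rk=7  ker:jp,jt,jx,jy,pt,pw,px,py,pz,tw,ty,wx,wz,xy,yz
∂2: piv[bpt,bpy,bxy,jpt,jpw,jpy,jtw,jwx,jwz,jxy,jyz,pty] rk=12  ker:ptw
∂1c = 0
c vs im∂2: residual ≠ 0 ⇒ not boundary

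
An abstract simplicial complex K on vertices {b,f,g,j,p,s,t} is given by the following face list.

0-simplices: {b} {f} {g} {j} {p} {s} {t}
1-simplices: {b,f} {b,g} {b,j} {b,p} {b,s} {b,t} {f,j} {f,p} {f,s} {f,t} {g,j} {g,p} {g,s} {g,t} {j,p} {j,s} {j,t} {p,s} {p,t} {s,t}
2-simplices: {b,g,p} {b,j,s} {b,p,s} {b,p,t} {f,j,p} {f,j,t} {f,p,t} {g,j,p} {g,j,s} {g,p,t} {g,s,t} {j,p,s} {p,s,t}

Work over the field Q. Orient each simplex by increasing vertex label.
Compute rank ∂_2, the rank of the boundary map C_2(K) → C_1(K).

n_0=7 n_1=20 n_2=13  [Q]
∂1: piv[bf,bg,bj,bp,bs,bt] rk=6  ker:fj,fp,fs,ft,gj,gp,gs,gt,jp,js,jt,ps,pt,st
∂2: piv[bgp,bjs,bps,bpt,fjp,fjt,fpt,gjp,gjs,gpt,gst,jps] rk=12  ker:pst
rk∂_2=12

rank∂_2=12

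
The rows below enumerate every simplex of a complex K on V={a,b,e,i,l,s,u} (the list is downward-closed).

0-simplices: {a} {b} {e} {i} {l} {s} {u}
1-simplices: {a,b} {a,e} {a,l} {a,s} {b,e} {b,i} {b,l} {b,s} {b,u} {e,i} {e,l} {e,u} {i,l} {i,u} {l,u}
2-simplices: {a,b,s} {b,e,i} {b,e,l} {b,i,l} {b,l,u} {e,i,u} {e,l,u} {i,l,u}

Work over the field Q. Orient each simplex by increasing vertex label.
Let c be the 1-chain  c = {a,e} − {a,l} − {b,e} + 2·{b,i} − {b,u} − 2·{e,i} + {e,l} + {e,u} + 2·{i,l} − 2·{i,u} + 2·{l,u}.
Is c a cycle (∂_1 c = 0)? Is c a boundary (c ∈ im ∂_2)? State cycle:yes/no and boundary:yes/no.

cycle:yes boundary:no

n_0=7 n_1=15 n_2=8  [Q]
∂1: piv[ab,ae,al,as,bi,bu] rk=6  ker:be,bl,bs,ei,el,eu,il,iu,lu
∂2: piv[abs,bei,bel,bil,blu,eiu,elu] rk=7  ker:ilu
∂1c = 0
c vs im∂2: residual ≠ 0 ⇒ not boundary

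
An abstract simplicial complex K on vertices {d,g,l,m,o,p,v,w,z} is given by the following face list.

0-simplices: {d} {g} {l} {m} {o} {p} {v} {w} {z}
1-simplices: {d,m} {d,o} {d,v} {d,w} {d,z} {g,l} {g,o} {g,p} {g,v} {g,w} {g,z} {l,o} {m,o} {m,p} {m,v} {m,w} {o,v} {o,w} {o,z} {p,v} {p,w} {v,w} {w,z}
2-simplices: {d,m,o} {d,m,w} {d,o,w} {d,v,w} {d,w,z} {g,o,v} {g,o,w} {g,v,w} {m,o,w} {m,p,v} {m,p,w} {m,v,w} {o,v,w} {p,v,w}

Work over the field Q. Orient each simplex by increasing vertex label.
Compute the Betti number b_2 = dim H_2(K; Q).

n_0=9 n_1=23 n_2=14  [Q]
∂1: piv[dm,do,dv,dw,dz,gl,go,gp] rk=8  ker:gv,gw,gz,lo,mo,mp,mv,mw,ov,ow,oz,pv,pw,vw,wz
∂2: piv[dmo,dmw,dow,dvw,dwz,gov,gow,gvw,mpv,mpw,mvw] rk=11  ker:mow,ovw,pvw
b_2=(14−11)−0=3

b_2=3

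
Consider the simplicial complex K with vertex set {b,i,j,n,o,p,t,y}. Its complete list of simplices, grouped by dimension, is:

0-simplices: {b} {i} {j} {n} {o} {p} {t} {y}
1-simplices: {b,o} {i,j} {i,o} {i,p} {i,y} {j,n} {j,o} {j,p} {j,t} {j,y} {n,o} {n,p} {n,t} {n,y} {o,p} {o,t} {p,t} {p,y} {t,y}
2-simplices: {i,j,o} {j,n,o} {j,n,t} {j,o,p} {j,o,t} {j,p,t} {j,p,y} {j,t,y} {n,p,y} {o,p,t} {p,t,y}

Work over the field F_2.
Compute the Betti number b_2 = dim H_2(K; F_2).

b_2=2

n_0=8 n_1=19 n_2=11  [Z2]
∂1: piv[bo,ij,io,ip,iy,jn,jt] rk=7  ker:jo,jp,jy,no,np,nt,ny,op,ot,pt,py,ty
∂2: piv[ijo,jno,jnt,jop,jot,jpt,jpy,jty,npy] rk=9  ker:opt,pty
b_2=(11−9)−0=2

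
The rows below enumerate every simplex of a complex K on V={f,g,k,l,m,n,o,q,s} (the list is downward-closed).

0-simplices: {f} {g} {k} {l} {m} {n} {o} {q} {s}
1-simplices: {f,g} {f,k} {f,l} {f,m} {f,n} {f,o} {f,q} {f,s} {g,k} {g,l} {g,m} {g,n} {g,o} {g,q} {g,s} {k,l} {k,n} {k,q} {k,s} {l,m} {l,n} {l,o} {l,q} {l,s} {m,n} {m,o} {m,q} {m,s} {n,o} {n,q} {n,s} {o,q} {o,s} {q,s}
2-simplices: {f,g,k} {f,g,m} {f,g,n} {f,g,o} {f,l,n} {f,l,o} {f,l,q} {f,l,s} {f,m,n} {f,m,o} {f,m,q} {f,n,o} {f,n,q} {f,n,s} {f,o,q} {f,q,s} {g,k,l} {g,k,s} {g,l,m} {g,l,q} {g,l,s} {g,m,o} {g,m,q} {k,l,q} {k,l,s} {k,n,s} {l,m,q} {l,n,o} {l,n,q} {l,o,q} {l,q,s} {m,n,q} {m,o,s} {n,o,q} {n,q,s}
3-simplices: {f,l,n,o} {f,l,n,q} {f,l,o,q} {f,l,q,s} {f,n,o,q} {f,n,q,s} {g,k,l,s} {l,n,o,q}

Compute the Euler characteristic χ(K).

χ(K)=2

n_0=9 n_1=34 n_2=35 n_3=8
χ=+9−34+35−8=2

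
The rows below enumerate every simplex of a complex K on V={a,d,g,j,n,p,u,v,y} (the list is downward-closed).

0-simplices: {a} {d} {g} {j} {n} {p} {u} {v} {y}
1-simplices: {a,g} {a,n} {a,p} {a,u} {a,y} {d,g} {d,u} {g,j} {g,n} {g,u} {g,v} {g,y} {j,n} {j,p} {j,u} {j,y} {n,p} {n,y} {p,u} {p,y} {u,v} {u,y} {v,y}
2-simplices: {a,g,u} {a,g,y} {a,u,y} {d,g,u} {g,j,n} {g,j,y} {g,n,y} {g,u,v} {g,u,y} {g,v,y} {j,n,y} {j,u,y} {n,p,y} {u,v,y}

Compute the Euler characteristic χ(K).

χ(K)=0

n_0=9 n_1=23 n_2=14
χ=+9−23+14=0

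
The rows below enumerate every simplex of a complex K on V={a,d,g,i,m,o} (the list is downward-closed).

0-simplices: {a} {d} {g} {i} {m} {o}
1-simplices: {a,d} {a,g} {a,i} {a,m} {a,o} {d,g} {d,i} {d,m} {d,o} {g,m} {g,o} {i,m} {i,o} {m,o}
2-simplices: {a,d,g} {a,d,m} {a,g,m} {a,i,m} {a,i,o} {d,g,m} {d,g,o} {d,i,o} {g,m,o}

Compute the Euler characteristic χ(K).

χ(K)=1

n_0=6 n_1=14 n_2=9
χ=+6−14+9=1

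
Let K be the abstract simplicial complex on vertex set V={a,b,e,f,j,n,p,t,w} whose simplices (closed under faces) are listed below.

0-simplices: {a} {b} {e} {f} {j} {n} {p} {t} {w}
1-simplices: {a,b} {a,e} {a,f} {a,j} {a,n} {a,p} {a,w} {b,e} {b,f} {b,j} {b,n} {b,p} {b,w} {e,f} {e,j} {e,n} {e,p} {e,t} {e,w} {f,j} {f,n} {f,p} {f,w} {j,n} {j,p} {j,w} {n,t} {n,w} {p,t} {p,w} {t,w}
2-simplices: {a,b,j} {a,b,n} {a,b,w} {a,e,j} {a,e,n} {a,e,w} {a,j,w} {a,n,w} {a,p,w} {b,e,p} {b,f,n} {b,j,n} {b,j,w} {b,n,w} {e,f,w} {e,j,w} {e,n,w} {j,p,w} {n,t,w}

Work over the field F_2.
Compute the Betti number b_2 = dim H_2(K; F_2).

b_2=4

n_0=9 n_1=31 n_2=19  [Z2]
∂1: piv[ab,ae,af,aj,an,ap,aw,et] rk=8  ker:be,bf,bj,bn,bp,bw,ef,ej,en,ep,ew,fj,fn,fp,fw,jn,jp,jw,nt,nw,pt,pw,tw
∂2: piv[abj,abn,abw,aej,aen,aew,ajw,anw,apw,bep,bfn,bjn,efw,jpw,ntw] rk=15  ker:bjw,bnw,ejw,enw
b_2=(19−15)−0=4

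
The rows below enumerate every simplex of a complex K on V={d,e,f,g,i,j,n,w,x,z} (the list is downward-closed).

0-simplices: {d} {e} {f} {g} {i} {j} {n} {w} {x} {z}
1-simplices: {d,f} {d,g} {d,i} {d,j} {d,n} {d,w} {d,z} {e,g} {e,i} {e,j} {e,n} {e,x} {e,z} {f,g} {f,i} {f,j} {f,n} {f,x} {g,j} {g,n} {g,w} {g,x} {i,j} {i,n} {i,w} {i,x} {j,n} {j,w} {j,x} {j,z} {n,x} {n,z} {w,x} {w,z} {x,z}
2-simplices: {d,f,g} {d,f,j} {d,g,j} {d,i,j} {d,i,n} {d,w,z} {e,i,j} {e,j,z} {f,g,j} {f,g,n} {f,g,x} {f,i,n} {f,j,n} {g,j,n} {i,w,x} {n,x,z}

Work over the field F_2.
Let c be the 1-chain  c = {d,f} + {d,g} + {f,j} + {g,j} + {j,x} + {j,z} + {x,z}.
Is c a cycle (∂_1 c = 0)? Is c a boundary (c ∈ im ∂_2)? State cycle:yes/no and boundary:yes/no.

n_0=10 n_1=35 n_2=16  [Z2]
∂1: piv[df,dg,di,dj,dn,dw,dz,eg,ex] rk=9  ker:ei,ej,en,ez,fg,fi,fj,fn,fx,gj,gn,gw,gx,ij,in,iw,ix,jn,jw,jx,jz,nx,nz,wx,wz,xz
∂2: piv[dfg,dfj,dgj,dij,din,dwz,eij,ejz,fgn,fgx,fin,fjn,iwx,nxz] rk=14  ker:fgj,gjn
∂1c = 0
c vs im∂2: residual ≠ 0 ⇒ not boundary

cycle:yes boundary:no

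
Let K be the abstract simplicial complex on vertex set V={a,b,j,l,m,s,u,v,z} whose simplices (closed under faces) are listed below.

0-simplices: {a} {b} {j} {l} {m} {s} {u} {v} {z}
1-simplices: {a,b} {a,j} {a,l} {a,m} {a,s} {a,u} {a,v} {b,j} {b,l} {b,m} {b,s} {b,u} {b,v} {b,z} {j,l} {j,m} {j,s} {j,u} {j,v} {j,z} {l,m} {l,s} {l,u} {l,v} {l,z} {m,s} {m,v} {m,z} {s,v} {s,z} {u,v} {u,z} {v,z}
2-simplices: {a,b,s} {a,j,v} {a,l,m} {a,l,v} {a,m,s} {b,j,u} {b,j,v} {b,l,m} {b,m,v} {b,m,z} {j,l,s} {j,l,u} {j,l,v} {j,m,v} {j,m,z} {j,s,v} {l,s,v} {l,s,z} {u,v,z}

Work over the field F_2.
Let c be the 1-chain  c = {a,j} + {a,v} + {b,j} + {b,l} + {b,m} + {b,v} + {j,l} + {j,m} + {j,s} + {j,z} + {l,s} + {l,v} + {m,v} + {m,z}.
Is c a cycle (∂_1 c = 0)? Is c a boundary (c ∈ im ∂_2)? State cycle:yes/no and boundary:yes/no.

n_0=9 n_1=33 n_2=19  [Z2]
∂1: piv[ab,aj,al,am,as,au,av,bz] rk=8  ker:bj,bl,bm,bs,bu,bv,jl,jm,js,ju,jv,jz,lm,ls,lu,lv,lz,ms,mv,mz,sv,sz,uv,uz,vz
∂2: piv[abs,ajv,alm,alv,ams,bju,bjv,blm,bmv,bmz,jls,jlu,jlv,jmv,jmz,jsv,lsz,uvz] rk=18  ker:lsv
∂1c = 0
c vs im∂2: residual ≠ 0 ⇒ not boundary

cycle:yes boundary:no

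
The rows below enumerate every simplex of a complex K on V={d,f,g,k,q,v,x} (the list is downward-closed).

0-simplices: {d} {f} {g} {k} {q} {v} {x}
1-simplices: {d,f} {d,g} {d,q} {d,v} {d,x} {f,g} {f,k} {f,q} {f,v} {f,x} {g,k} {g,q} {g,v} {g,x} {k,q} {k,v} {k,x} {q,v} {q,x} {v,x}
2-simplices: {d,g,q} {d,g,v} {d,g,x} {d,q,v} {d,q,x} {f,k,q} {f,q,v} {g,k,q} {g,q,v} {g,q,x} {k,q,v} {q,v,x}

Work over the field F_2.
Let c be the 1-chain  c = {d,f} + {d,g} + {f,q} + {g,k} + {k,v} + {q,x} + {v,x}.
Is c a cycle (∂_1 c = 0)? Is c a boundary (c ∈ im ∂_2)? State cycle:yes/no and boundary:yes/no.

cycle:yes boundary:no

n_0=7 n_1=20 n_2=12  [Z2]
∂1: piv[df,dg,dq,dv,dx,fk] rk=6  ker:fg,fq,fv,fx,gk,gq,gv,gx,kq,kv,kx,qv,qx,vx
∂2: piv[dgq,dgv,dgx,dqv,dqx,fkq,fqv,gkq,kqv,qvx] rk=10  ker:gqv,gqx
∂1c = 0
c vs im∂2: residual ≠ 0 ⇒ not boundary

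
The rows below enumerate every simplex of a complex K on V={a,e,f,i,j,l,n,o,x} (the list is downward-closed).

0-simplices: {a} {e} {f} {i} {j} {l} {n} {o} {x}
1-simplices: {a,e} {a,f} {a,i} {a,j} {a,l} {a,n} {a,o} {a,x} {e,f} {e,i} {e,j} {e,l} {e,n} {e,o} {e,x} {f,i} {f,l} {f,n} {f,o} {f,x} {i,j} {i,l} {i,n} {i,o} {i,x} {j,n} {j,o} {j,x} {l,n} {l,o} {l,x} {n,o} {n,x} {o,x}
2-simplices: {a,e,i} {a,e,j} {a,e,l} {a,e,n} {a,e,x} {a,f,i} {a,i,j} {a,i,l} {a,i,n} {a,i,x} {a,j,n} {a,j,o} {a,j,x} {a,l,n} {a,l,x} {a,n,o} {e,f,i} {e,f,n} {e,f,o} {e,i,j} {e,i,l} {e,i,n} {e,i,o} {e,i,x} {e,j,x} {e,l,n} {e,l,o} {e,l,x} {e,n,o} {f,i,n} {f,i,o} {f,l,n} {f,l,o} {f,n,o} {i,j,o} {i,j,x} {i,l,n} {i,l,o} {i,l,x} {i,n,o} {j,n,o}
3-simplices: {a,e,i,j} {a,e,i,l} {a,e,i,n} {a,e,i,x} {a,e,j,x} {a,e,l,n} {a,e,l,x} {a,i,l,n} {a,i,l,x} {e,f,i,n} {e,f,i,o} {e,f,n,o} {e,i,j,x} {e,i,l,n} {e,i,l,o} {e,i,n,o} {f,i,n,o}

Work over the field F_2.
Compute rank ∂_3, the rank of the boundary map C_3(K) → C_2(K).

rank∂_3=15

n_0=9 n_1=34 n_2=41 n_3=17  [Z2]
∂1: piv[ae,af,ai,aj,al,an,ao,ax] rk=8  ker:ef,ei,ej,el,en,eo,ex,fi,fl,fn,fo,fx,ij,il,in,io,ix,jn,jo,jx,ln,lo,lx,no,nx,ox
∂2: piv[aei,aej,ael,aen,aex,afi,aij,ail,ain,aix,ajn,ajo,ajx,aln,alx,ano,efi,efn,efo,eio,elo,eno,fln] rk=23  ker:eij,eil,ein,eix,ejx,eln,elx,fin,fio,flo,fno,ijo,ijx,iln,ilo,ilx,ino,jno
∂3: piv[aeij,aeil,aein,aeix,aejx,aeln,aelx,ailn,ailx,efin,efio,efno,eijx,eilo,eino] rk=15  ker:eiln,fino
rk∂_3=15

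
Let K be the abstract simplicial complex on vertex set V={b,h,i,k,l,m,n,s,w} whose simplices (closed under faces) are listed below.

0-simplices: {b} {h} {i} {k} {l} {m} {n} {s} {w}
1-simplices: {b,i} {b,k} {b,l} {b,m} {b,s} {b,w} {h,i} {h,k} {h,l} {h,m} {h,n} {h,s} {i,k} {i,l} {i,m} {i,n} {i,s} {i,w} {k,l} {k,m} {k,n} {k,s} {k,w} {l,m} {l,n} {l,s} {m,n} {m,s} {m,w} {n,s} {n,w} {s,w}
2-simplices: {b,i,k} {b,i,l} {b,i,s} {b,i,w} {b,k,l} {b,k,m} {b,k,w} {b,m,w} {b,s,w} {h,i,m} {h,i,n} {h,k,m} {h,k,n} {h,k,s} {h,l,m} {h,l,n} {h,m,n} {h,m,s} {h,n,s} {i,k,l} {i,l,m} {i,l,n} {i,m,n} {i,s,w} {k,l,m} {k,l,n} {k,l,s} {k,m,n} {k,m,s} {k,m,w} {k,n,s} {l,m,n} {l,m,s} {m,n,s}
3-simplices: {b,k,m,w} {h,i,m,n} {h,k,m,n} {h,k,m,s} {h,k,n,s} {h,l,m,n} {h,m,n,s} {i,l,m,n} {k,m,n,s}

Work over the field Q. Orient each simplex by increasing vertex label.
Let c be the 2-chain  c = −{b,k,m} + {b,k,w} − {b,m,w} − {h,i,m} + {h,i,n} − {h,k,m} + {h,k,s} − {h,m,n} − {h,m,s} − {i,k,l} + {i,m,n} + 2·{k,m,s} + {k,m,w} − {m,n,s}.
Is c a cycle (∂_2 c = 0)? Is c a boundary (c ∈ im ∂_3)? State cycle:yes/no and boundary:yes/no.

cycle:no boundary:no

n_0=9 n_1=32 n_2=34 n_3=9  [Q]
∂1: piv[bi,bk,bl,bm,bs,bw,hi,hn] rk=8  ker:hk,hl,hm,hs,ik,il,im,in,is,iw,kl,km,kn,ks,kw,lm,ln,ls,mn,ms,mw,ns,nw,sw
∂2: piv[bik,bil,bis,biw,bkl,bkm,bkw,bmw,bsw,him,hin,hkm,hkn,hks,hlm,hln,hmn,hms,hns,ilm,klm,kls] rk=22  ker:ikl,iln,imn,isw,kln,kmn,kms,kmw,kns,lmn,lms,mns
∂3: piv[bkmw,himn,hkmn,hkms,hkns,hlmn,hmns,ilmn] rk=8  ker:kmns
∂2c = −{i,k} + {i,l} − {k,l} + {k,m} − {k,s} − {m,n} + 2·{m,s} − {n,s}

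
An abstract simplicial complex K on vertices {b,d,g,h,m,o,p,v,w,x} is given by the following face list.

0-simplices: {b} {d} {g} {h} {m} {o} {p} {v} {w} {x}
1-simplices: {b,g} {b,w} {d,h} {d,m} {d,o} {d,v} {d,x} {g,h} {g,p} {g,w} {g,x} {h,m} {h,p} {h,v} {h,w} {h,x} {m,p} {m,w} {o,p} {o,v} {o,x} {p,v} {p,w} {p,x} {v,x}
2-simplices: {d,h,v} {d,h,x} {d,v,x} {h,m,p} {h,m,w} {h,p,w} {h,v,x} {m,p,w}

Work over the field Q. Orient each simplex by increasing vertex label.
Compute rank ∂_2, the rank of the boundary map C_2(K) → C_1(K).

n_0=10 n_1=25 n_2=8  [Q]
∂1: piv[bg,bw,dh,dm,do,dv,dx,gh,gp] rk=9  ker:gw,gx,hm,hp,hv,hw,hx,mp,mw,op,ov,ox,pv,pw,px,vx
∂2: piv[dhv,dhx,dvx,hmp,hmw,hpw] rk=6  ker:hvx,mpw
rk∂_2=6

rank∂_2=6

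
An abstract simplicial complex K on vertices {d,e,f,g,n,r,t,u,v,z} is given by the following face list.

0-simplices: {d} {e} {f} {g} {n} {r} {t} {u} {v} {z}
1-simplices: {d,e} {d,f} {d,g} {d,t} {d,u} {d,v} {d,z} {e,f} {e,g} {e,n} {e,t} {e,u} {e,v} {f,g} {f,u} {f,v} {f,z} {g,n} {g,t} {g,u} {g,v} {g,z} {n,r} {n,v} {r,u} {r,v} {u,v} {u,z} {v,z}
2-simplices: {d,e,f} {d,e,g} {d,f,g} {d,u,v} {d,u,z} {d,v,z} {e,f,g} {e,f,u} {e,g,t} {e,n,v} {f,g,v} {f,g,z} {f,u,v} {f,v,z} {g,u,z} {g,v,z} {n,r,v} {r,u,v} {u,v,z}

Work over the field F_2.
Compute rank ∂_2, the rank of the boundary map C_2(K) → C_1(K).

rank∂_2=16

n_0=10 n_1=29 n_2=19  [Z2]
∂1: piv[de,df,dg,dt,du,dv,dz,en,nr] rk=9  ker:ef,eg,et,eu,ev,fg,fu,fv,fz,gn,gt,gu,gv,gz,nv,ru,rv,uv,uz,vz
∂2: piv[def,deg,dfg,duv,duz,dvz,efu,egt,env,fgv,fgz,fuv,fvz,guz,nrv,ruv] rk=16  ker:efg,gvz,uvz
rk∂_2=16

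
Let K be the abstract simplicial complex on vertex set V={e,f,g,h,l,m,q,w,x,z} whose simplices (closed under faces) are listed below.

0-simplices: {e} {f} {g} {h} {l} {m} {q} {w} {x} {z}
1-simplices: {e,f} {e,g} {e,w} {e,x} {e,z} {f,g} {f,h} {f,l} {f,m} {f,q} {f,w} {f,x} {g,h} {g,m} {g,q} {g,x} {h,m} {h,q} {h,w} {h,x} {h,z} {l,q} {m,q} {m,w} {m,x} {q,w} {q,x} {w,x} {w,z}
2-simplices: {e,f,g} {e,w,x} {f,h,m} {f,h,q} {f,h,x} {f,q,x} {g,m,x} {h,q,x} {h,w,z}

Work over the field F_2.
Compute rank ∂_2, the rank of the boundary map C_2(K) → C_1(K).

n_0=10 n_1=29 n_2=9  [Z2]
∂1: piv[ef,eg,ew,ex,ez,fh,fl,fm,fq] rk=9  ker:fg,fw,fx,gh,gm,gq,gx,hm,hq,hw,hx,hz,lq,mq,mw,mx,qw,qx,wx,wz
∂2: piv[efg,ewx,fhm,fhq,fhx,fqx,gmx,hwz] rk=8  ker:hqx
rk∂_2=8

rank∂_2=8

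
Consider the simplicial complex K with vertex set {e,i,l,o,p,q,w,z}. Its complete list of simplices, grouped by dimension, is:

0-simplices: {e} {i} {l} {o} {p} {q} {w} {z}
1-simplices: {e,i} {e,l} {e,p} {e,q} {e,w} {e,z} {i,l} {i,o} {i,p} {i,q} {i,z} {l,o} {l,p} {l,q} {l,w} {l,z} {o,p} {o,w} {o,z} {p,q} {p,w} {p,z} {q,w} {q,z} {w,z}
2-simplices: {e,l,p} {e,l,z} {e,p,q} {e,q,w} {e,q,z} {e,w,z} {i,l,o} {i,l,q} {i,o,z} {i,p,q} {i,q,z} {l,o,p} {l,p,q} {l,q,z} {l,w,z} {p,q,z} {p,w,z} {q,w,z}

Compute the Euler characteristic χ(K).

n_0=8 n_1=25 n_2=18
χ=+8−25+18=1

χ(K)=1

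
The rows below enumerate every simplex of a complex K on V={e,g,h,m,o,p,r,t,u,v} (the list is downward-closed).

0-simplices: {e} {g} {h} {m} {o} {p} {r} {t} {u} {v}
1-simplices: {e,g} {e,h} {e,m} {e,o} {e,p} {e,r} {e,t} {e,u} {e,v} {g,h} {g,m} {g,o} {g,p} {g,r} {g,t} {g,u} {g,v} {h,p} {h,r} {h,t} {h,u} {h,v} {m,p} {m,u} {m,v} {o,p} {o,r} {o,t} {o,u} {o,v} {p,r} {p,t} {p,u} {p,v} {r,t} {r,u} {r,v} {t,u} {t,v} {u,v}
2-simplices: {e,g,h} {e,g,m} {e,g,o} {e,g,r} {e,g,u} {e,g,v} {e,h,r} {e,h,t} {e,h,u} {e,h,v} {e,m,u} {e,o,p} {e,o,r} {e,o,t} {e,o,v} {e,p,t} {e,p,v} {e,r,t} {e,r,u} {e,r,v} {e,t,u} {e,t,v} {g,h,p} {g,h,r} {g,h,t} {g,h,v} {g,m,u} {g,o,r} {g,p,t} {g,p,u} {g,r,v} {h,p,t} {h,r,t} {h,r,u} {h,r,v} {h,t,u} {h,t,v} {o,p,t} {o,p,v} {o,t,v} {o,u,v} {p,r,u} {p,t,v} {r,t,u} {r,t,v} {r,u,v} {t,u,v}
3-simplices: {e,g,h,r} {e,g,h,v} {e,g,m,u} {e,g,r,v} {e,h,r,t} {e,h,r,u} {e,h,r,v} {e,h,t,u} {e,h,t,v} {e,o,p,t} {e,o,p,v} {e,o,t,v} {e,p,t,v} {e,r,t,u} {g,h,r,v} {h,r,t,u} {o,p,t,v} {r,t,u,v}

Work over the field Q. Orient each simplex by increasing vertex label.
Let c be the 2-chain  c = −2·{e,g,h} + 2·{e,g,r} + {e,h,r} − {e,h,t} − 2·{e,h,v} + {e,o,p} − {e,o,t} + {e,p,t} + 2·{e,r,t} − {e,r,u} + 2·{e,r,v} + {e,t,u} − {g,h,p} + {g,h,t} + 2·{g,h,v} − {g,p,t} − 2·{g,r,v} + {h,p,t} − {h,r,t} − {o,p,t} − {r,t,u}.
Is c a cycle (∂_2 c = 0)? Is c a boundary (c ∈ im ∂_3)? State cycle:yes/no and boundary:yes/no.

cycle:yes boundary:no

n_0=10 n_1=40 n_2=47 n_3=18  [Q]
∂1: piv[eg,eh,em,eo,ep,er,et,eu,ev] rk=9  ker:gh,gm,go,gp,gr,gt,gu,gv,hp,hr,ht,hu,hv,mp,mu,mv,op,or,ot,ou,ov,pr,pt,pu,pv,rt,ru,rv,tu,tv,uv
∂2: piv[egh,egm,ego,egr,egu,egv,ehr,eht,ehu,ehv,emu,eop,eor,eot,eov,ept,epv,ert,eru,erv,etu,etv,ghp,ght,gpt,gpu,ouv,pru,ruv] rk=29  ker:ghr,ghv,gmu,gor,grv,hpt,hrt,hru,hrv,htu,htv,opt,opv,otv,ptv,rtu,rtv,tuv
∂3: piv[eghr,eghv,egmu,egrv,ehrt,ehru,ehrv,ehtu,ehtv,eopt,eopv,eotv,eptv,ertu,rtuv] rk=15  ker:ghrv,hrtu,optv
∂2c = 0
c vs im∂3: residual ≠ 0 ⇒ not boundary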